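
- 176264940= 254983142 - 431248082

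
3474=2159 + 1315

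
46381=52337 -5956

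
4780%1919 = 942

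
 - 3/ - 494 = 3/494=0.01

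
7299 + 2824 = 10123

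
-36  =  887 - 923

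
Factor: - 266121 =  - 3^2*29569^1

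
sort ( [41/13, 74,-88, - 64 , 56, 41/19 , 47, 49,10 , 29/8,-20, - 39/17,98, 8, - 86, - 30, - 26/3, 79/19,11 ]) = [ - 88,-86, - 64, - 30, - 20,  -  26/3, - 39/17,41/19, 41/13,29/8, 79/19, 8 , 10,11,47 , 49,56, 74, 98]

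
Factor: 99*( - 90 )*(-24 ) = 2^4*3^5*5^1*11^1 = 213840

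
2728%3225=2728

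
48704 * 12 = 584448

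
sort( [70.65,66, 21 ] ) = [21, 66, 70.65]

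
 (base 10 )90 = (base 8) 132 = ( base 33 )2o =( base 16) 5a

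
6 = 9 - 3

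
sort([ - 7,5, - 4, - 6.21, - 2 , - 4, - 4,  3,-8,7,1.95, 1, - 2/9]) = [ - 8,  -  7, - 6.21, - 4  , - 4,  -  4, - 2, - 2/9,1,1.95,3,5,7]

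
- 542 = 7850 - 8392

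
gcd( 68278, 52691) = 1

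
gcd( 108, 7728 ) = 12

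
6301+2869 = 9170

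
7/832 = 7/832 =0.01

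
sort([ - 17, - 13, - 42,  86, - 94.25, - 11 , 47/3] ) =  [ - 94.25  ,  -  42 , - 17, - 13, - 11 , 47/3,86 ] 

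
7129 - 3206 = 3923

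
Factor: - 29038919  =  - 7^2*13^1*45587^1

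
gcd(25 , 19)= 1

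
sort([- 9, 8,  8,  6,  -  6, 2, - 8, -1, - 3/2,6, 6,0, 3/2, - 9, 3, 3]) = [ - 9, - 9,-8,-6  , - 3/2,-1, 0,3/2, 2, 3,3,6, 6, 6, 8,8] 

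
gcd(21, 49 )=7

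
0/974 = 0 = 0.00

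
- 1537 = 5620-7157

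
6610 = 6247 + 363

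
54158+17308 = 71466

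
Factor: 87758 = 2^1*11^1*3989^1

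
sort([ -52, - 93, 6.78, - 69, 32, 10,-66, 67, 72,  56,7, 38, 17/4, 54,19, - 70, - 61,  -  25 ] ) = [ - 93, - 70, - 69, -66,- 61, -52, - 25,  17/4, 6.78 , 7, 10,  19 , 32, 38, 54 , 56 , 67,72]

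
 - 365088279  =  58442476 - 423530755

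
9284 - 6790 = 2494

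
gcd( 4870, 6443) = 1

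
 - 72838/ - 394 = 36419/197 = 184.87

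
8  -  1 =7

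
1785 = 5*357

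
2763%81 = 9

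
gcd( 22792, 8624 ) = 616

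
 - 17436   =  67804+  - 85240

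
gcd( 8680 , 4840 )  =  40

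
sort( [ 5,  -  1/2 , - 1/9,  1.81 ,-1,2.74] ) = [ - 1, - 1/2,- 1/9,  1.81,  2.74,  5]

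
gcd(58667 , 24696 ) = 7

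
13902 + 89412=103314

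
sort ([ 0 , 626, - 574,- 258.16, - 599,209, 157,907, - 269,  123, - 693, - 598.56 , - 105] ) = [ - 693, - 599, - 598.56, - 574, - 269, - 258.16, - 105,0,123,157,209,626,907]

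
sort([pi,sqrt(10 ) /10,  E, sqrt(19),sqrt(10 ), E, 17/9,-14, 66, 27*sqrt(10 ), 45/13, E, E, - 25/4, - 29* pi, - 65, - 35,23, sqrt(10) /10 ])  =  [ - 29*pi, - 65, - 35,- 14, - 25/4,sqrt( 10) /10 , sqrt( 10) /10 , 17/9 , E, E, E,E,  pi, sqrt(10 ), 45/13 , sqrt( 19) , 23, 66,27*sqrt(10) ]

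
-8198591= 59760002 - 67958593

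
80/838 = 40/419 = 0.10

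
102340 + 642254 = 744594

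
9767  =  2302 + 7465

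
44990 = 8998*5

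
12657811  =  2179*5809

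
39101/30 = 1303 + 11/30=1303.37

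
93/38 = 2  +  17/38=2.45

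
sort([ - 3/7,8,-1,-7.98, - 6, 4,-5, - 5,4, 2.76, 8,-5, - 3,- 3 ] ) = [ - 7.98, - 6, - 5,-5 , - 5, - 3, - 3, - 1, - 3/7,2.76,4, 4, 8, 8] 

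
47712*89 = 4246368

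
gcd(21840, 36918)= 42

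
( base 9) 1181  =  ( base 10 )883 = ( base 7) 2401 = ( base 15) 3dd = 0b1101110011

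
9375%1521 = 249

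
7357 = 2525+4832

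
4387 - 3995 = 392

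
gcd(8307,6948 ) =9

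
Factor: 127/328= 2^( - 3 )*41^( - 1) * 127^1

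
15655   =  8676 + 6979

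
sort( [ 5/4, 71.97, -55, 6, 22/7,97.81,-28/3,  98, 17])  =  [ - 55, - 28/3, 5/4,  22/7  ,  6,17, 71.97,97.81,  98 ] 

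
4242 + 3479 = 7721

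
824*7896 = 6506304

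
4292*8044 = 34524848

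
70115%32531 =5053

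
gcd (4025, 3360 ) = 35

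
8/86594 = 4/43297 = 0.00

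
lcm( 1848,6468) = 12936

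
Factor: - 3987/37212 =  - 3/28 = - 2^ (-2)*3^1 * 7^( - 1) 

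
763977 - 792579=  - 28602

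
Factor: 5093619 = 3^1*1697873^1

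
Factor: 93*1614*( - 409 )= - 61391718 = - 2^1*3^2* 31^1*269^1*409^1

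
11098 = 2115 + 8983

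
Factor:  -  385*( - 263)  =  5^1*7^1*11^1*263^1=101255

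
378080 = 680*556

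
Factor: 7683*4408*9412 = 318753041568  =  2^5*3^1*13^2*19^1*29^1 *181^1*197^1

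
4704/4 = 1176 = 1176.00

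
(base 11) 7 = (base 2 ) 111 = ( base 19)7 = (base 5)12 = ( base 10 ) 7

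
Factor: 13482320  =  2^4*5^1*127^1 *1327^1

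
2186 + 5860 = 8046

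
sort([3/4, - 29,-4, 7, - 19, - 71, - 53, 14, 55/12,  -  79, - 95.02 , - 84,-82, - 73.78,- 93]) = [ - 95.02, - 93, - 84,-82,-79, -73.78, - 71,-53, - 29, - 19 ,-4,3/4,55/12,7, 14]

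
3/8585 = 3/8585 = 0.00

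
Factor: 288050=2^1*5^2 * 7^1*823^1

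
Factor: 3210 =2^1*3^1*5^1 * 107^1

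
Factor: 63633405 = 3^1*5^1*11^1*385657^1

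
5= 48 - 43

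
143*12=1716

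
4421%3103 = 1318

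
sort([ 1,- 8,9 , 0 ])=[ - 8, 0, 1, 9] 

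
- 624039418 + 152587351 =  - 471452067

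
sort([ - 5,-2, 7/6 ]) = [ - 5,-2,7/6]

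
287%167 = 120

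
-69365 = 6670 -76035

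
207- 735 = - 528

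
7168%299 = 291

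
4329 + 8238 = 12567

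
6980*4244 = 29623120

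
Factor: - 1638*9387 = - 2^1*3^4*7^2*13^1*149^1 = - 15375906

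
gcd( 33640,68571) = 1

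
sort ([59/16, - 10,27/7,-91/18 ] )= [ - 10, - 91/18,59/16,27/7]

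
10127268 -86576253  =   - 76448985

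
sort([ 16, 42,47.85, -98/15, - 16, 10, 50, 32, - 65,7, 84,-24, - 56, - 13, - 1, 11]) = [ - 65, - 56,-24 , - 16 , - 13 , - 98/15, - 1, 7, 10, 11, 16, 32,42, 47.85, 50, 84 ]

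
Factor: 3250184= 2^3*7^1*127^1*457^1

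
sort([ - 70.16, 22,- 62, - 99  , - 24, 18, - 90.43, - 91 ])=[ - 99, - 91, - 90.43,-70.16, - 62, - 24, 18,22 ]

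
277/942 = 277/942 = 0.29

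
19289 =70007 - 50718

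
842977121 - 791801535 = 51175586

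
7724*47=363028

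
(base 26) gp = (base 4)12321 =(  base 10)441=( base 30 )EL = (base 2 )110111001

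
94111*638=60042818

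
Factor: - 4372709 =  - 11^1*397519^1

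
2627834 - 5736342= - 3108508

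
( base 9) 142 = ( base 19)65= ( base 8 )167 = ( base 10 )119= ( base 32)3N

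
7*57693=403851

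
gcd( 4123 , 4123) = 4123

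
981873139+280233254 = 1262106393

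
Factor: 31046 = 2^1*19^2 * 43^1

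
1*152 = 152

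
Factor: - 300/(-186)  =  50/31 = 2^1 * 5^2 * 31^(  -  1 )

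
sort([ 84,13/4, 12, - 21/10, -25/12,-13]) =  [ - 13,-21/10,  -  25/12, 13/4, 12, 84] 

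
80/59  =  1 + 21/59 = 1.36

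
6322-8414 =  - 2092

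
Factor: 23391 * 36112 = 2^4 * 3^2*23^1*37^1*61^1*113^1 = 844695792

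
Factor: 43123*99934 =2^1*29^2*1487^1*1723^1 = 4309453882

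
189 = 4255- 4066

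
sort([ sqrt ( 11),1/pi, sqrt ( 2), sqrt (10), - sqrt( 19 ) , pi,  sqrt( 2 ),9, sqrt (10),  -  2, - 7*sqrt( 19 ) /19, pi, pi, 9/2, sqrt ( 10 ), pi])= [-sqrt( 19 ), - 2, - 7*sqrt(19)/19, 1/pi, sqrt( 2), sqrt( 2) , pi,pi, pi, pi, sqrt( 10) , sqrt( 10), sqrt( 10) , sqrt( 11) , 9/2, 9]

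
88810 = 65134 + 23676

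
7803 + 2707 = 10510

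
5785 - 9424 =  - 3639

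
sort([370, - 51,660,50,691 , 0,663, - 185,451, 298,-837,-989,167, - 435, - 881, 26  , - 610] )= [ - 989,- 881, - 837, - 610, - 435, - 185, - 51,0,26 , 50, 167,298,370,451,660, 663,691]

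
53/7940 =53/7940  =  0.01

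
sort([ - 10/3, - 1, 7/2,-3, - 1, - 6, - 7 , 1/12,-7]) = [ - 7, - 7, - 6, - 10/3, - 3, - 1, - 1,1/12,7/2]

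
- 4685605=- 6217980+1532375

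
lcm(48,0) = 0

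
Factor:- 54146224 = - 2^4*11^1*17^1*18097^1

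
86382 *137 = 11834334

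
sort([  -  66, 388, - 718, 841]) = [ - 718, - 66, 388,  841 ]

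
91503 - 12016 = 79487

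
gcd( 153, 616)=1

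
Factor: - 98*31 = -3038  =  - 2^1*7^2*31^1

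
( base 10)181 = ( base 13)10c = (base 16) b5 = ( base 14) CD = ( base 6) 501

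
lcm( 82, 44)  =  1804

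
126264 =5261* 24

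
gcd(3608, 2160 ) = 8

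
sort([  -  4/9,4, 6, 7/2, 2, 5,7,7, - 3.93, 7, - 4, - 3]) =[ - 4, - 3.93,-3,-4/9, 2, 7/2,4,5, 6,7, 7,7] 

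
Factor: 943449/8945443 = 72573/688111= 3^1 * 17^1*1423^1*688111^(-1)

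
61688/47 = 1312 + 24/47 = 1312.51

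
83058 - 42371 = 40687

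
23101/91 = 253  +  6/7 = 253.86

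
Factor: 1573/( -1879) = - 11^2*13^1*1879^ ( - 1)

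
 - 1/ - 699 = 1/699= 0.00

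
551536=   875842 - 324306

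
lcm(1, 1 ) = 1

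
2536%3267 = 2536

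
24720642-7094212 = 17626430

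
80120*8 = 640960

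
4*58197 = 232788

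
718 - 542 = 176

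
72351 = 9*8039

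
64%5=4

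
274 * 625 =171250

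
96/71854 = 48/35927  =  0.00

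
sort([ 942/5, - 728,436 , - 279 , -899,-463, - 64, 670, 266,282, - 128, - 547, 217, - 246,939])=[ - 899, - 728, - 547, - 463, - 279, - 246,  -  128, - 64, 942/5,217, 266,282,436,  670,939] 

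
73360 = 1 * 73360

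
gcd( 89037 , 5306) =1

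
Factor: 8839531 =8839531^1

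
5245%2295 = 655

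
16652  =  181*92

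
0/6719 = 0  =  0.00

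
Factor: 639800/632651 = 2^3*5^2* 7^1*223^( - 1)*457^1 *2837^( - 1)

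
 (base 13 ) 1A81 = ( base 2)111110011000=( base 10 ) 3992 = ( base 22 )85A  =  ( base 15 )12b2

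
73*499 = 36427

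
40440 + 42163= 82603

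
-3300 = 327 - 3627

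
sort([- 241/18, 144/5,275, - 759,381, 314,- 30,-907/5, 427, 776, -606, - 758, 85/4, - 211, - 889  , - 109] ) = [ - 889, - 759 ,  -  758 , - 606, - 211, - 907/5,-109,-30, - 241/18, 85/4,  144/5 , 275, 314 , 381,427, 776]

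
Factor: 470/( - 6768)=- 2^( - 3 )*3^( - 2 )* 5^1 = - 5/72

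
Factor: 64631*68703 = 4440343593= 3^1*7^2*1319^1*22901^1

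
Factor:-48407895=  - 3^3 * 5^1 * 31^1*43^1* 269^1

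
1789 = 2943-1154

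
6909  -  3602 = 3307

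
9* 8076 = 72684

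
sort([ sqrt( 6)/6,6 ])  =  [ sqrt( 6)/6,6] 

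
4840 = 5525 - 685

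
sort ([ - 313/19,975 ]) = [ - 313/19,975]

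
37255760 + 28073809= 65329569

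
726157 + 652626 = 1378783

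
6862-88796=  - 81934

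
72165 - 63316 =8849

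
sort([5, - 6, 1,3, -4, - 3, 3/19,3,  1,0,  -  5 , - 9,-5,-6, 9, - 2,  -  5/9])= [-9,-6, - 6, - 5, - 5, - 4,-3, - 2, -5/9, 0,3/19, 1 , 1, 3, 3, 5, 9] 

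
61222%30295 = 632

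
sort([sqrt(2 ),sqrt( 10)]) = [ sqrt(2),sqrt( 10)]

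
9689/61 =9689/61=158.84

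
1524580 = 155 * 9836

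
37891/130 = 37891/130 = 291.47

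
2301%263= 197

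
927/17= 54 + 9/17 = 54.53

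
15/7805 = 3/1561=0.00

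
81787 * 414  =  33859818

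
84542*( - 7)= - 591794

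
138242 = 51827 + 86415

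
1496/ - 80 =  - 19 + 3/10=- 18.70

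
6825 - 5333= 1492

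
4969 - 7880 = -2911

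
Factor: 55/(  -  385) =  - 7^( - 1) = - 1/7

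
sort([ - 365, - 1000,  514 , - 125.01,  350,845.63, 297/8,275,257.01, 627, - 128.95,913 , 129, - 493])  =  [ - 1000,  -  493, - 365, - 128.95, - 125.01,297/8, 129,257.01, 275,350, 514,627,845.63,  913 ]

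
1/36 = 1/36 = 0.03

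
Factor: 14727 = 3^1*4909^1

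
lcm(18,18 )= 18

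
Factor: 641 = 641^1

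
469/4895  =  469/4895=0.10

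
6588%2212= 2164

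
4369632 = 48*91034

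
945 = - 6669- - 7614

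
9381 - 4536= 4845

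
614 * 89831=55156234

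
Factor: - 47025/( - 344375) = 99/725 = 3^2* 5^( - 2)*11^1*29^( - 1)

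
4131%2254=1877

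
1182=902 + 280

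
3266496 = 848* 3852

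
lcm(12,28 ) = 84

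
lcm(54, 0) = 0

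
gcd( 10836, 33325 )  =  43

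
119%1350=119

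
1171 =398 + 773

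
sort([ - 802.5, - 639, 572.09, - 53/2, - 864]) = [ - 864, - 802.5, - 639,- 53/2,572.09]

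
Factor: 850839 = 3^1*11^1*19^1*23^1*59^1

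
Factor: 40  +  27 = 67 = 67^1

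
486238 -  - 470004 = 956242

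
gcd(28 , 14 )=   14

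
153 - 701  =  -548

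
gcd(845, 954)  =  1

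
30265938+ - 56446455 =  - 26180517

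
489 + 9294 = 9783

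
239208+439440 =678648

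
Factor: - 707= - 7^1*101^1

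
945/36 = 26 + 1/4  =  26.25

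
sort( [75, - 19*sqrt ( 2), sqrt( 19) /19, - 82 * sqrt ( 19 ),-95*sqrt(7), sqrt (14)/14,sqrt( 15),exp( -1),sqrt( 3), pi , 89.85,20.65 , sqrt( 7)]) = [ - 82*sqrt(19 ), - 95* sqrt(7), - 19*sqrt( 2 ),sqrt( 19)/19 , sqrt (14 ) /14 , exp(-1 ),sqrt( 3),sqrt( 7),pi,sqrt( 15 ),20.65,75,89.85 ] 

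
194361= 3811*51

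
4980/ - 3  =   - 1660/1 = - 1660.00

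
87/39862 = 87/39862 = 0.00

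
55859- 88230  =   - 32371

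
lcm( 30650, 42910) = 214550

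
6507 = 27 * 241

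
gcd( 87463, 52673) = 1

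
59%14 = 3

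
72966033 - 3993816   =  68972217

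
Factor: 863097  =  3^1*173^1*1663^1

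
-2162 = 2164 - 4326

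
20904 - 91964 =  - 71060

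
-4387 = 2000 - 6387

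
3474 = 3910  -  436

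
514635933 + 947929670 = 1462565603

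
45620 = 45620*1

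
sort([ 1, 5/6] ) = [5/6,  1 ]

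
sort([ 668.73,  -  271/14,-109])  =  [  -  109,  -  271/14,  668.73] 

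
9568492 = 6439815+3128677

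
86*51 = 4386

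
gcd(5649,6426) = 21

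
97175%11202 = 7559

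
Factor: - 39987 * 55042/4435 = -2200964454/4435=- 2^1*3^3 * 5^ ( - 1 )* 13^1*29^1 * 73^1*887^( - 1 )*1481^1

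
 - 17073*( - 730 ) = 12463290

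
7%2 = 1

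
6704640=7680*873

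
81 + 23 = 104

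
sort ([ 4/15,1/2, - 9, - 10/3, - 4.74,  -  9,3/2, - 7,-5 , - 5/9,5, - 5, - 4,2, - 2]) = [ - 9, - 9,-7 , - 5,  -  5, - 4.74, - 4, -10/3, - 2 ,-5/9 , 4/15, 1/2,3/2, 2,5 ]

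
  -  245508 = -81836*3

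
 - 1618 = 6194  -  7812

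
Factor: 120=2^3*3^1 * 5^1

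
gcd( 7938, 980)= 98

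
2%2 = 0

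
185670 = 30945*6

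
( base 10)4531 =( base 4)1012303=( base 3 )20012211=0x11b3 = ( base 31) 4m5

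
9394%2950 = 544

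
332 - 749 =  - 417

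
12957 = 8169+4788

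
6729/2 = 6729/2 = 3364.50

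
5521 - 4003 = 1518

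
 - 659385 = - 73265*9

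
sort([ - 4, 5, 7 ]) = [ - 4,5 , 7 ]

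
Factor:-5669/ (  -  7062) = 2^(  -  1)*3^ (  -  1 )*11^(-1)*107^(-1)*5669^1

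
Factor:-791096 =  - 2^3 * 98887^1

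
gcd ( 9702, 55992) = 6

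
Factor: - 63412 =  - 2^2*83^1 * 191^1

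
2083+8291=10374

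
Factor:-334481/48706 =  - 2^(-1)*7^( - 2 )*673^1 = -  673/98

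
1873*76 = 142348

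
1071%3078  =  1071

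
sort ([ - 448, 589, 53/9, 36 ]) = [ - 448,  53/9, 36  ,  589] 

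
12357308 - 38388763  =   - 26031455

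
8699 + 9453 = 18152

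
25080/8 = 3135 = 3135.00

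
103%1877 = 103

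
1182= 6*197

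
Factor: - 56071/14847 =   -  3^(-1)*7^( - 2)*47^1*101^( - 1 )*1193^1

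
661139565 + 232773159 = 893912724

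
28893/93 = 9631/31 = 310.68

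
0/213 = 0 = 0.00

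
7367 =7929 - 562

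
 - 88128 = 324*( -272)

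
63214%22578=18058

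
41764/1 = 41764 = 41764.00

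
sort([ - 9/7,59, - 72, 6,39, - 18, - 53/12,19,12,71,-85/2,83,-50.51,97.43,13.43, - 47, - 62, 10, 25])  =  [ - 72,  -  62,-50.51,  -  47,  -  85/2, - 18, - 53/12,-9/7 , 6, 10,12,13.43,19, 25,39, 59, 71,83,97.43] 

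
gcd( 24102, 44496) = 1854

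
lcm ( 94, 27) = 2538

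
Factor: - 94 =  -2^1*47^1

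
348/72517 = 348/72517=0.00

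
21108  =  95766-74658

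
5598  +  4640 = 10238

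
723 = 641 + 82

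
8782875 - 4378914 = 4403961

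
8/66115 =8/66115 = 0.00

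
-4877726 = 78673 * (-62)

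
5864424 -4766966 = 1097458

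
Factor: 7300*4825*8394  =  2^3*3^1*5^4*73^1*193^1*1399^1 = 295657665000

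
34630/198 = 17315/99 = 174.90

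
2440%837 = 766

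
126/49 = 2 + 4/7 = 2.57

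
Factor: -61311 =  - 3^1* 107^1*191^1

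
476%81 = 71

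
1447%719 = 9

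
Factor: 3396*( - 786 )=-2^3*3^2*131^1*283^1 = - 2669256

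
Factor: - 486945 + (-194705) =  - 2^1*5^2*13633^1 =- 681650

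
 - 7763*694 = -5387522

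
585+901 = 1486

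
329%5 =4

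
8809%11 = 9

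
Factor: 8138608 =2^4*223^1 * 2281^1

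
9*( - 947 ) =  - 8523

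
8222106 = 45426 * 181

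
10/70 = 1/7  =  0.14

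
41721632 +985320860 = 1027042492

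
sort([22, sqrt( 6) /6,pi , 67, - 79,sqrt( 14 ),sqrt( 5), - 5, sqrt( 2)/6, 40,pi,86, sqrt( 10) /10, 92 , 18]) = [ - 79, - 5, sqrt( 2)/6,sqrt( 10 )/10,sqrt( 6 )/6, sqrt( 5 ), pi, pi , sqrt( 14 ), 18, 22, 40, 67, 86, 92 ]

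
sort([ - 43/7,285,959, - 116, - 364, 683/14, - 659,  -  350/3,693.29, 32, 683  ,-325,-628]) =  [ - 659, - 628, - 364,-325, - 350/3, - 116, - 43/7, 32,683/14,285, 683 , 693.29,959]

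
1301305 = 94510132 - 93208827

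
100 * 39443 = 3944300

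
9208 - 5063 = 4145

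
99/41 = 99/41=   2.41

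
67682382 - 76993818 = -9311436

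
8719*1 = 8719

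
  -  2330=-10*233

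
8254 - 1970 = 6284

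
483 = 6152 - 5669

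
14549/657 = 22+95/657 = 22.14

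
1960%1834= 126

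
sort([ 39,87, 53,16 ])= [ 16,39,53,87] 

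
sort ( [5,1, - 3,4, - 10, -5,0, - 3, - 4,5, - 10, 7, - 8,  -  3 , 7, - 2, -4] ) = [ - 10, - 10, - 8,-5,-4,-4,-3, - 3,-3,-2, 0,1,4,5, 5, 7, 7]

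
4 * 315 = 1260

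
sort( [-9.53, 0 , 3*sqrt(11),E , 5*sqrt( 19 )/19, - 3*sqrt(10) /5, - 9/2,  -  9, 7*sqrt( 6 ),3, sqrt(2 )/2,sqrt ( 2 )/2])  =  [-9.53,-9, - 9/2,-3*sqrt( 10 )/5, 0,sqrt (2)/2,sqrt(2)/2, 5*sqrt (19)/19, E, 3, 3 * sqrt(11 ), 7*sqrt( 6) ] 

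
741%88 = 37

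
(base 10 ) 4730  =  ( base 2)1001001111010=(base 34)434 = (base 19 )d1i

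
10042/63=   10042/63 = 159.40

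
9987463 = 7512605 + 2474858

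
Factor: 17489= 17489^1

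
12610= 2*6305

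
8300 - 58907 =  - 50607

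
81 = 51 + 30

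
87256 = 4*21814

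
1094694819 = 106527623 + 988167196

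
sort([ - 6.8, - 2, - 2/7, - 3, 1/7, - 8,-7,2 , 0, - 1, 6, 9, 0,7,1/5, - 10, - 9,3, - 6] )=[ -10, - 9, -8,-7, - 6.8 , - 6 ,  -  3, - 2, - 1 , - 2/7,0, 0 , 1/7,1/5,2,3,6 , 7,9 ] 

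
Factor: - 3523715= - 5^1*13^1*23^1*2357^1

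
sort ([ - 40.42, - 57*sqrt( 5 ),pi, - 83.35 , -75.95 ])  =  [ - 57 * sqrt ( 5), - 83.35,-75.95, - 40.42,pi ]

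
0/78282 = 0 = 0.00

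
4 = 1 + 3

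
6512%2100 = 212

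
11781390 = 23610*499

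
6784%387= 205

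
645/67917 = 215/22639 = 0.01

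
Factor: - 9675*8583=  - 83040525 = - 3^3*5^2*43^1*2861^1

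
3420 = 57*60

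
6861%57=21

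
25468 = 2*12734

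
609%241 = 127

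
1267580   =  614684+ 652896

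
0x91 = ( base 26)5F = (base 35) 45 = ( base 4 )2101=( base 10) 145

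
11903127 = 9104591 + 2798536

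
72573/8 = 9071 + 5/8 = 9071.62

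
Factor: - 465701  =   - 465701^1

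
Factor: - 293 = -293^1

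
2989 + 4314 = 7303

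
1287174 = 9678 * 133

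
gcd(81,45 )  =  9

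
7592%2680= 2232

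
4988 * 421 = 2099948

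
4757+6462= 11219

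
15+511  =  526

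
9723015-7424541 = 2298474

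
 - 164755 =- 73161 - 91594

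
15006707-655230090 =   -  640223383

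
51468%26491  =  24977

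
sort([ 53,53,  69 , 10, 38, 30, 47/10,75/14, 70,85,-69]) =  [  -  69, 47/10, 75/14, 10,30, 38,53,53, 69, 70,85 ] 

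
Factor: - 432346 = -2^1*216173^1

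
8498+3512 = 12010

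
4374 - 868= 3506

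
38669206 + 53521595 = 92190801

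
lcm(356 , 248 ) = 22072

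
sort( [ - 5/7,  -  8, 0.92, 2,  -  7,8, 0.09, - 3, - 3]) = [ - 8, - 7,- 3, - 3,  -  5/7,0.09 , 0.92, 2,8]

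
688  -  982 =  - 294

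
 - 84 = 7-91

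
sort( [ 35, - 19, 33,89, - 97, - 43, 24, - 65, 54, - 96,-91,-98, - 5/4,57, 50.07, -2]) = [-98,-97, - 96,  -  91,- 65, - 43,  -  19, - 2, - 5/4, 24, 33,35,50.07,54, 57 , 89 ]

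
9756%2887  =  1095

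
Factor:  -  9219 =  - 3^1*7^1 * 439^1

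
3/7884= 1/2628 = 0.00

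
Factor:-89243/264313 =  - 209/619 =- 11^1*19^1*619^( - 1 )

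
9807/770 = 1401/110 = 12.74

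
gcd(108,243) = 27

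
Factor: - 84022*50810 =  - 2^2* 5^1 * 43^1 * 977^1 * 5081^1 = - 4269157820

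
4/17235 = 4/17235 = 0.00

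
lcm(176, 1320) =2640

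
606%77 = 67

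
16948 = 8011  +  8937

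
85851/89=85851/89 = 964.62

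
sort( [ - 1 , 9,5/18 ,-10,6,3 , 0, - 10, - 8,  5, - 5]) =[ - 10,-10, - 8,-5,-1,0,5/18, 3,5,6, 9] 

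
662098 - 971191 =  - 309093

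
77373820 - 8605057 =68768763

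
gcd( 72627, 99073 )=1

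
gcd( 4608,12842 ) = 2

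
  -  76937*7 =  -538559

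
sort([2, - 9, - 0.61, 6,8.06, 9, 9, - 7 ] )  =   [-9,  -  7, - 0.61, 2,  6, 8.06, 9,9 ]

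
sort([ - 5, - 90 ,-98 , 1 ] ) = [ - 98,- 90,- 5,1 ]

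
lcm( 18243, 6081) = 18243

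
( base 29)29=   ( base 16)43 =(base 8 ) 103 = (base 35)1w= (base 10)67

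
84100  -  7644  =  76456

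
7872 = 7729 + 143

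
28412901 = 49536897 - 21123996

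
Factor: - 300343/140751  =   - 3^( - 3 )*13^ ( - 1 )*401^( - 1)*300343^1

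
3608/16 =225+ 1/2=225.50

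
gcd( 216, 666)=18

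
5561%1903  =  1755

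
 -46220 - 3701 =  - 49921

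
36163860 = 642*56330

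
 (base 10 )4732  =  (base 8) 11174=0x127c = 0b1001001111100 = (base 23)8lh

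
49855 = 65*767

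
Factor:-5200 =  - 2^4*5^2*13^1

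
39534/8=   19767/4 = 4941.75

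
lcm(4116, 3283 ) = 275772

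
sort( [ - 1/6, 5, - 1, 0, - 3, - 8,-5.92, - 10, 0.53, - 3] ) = [ - 10, - 8,  -  5.92 , - 3, - 3, - 1, - 1/6, 0,0.53, 5 ]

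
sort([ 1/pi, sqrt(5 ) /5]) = [ 1/pi,sqrt(5)/5 ]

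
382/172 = 2 + 19/86 = 2.22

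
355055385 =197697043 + 157358342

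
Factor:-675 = - 3^3*5^2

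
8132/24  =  2033/6 = 338.83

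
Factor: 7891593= 3^1*19^1*138449^1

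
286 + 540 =826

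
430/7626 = 215/3813 = 0.06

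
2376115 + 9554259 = 11930374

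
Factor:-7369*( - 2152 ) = 15858088= 2^3 *269^1*7369^1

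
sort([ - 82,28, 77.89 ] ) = [ - 82, 28, 77.89] 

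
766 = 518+248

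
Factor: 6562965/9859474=2^( - 1)*3^1*5^1*193^1*2267^1*4929737^( - 1) 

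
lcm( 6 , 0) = 0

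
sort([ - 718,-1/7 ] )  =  [-718, - 1/7 ]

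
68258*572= 39043576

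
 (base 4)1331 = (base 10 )125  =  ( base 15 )85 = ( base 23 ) 5a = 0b1111101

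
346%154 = 38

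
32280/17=1898+14/17 = 1898.82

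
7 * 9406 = 65842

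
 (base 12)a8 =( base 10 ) 128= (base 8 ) 200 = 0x80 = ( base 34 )3q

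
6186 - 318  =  5868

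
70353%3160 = 833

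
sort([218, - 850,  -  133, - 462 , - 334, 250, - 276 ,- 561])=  [-850, - 561, - 462,- 334,  -  276, - 133, 218,250]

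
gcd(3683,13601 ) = 29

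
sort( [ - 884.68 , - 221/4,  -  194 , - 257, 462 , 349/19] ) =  [ - 884.68, - 257, - 194, -221/4,349/19,  462 ]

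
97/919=97/919  =  0.11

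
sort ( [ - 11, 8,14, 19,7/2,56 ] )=[ - 11, 7/2,8,14,19 , 56] 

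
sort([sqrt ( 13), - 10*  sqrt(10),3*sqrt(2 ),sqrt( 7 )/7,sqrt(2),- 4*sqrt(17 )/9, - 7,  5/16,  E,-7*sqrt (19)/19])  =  [ - 10 * sqrt( 10),-7, - 4*sqrt( 17)/9,-7 * sqrt( 19 )/19,5/16, sqrt( 7) /7, sqrt( 2 ),E, sqrt(13),3 * sqrt( 2) ] 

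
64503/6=21501/2 = 10750.50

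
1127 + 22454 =23581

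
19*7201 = 136819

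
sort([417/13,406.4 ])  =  [ 417/13,406.4]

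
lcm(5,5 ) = 5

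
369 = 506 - 137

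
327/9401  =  327/9401 = 0.03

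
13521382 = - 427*( - 31666)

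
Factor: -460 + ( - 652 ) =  - 2^3*  139^1=- 1112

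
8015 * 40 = 320600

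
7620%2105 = 1305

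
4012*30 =120360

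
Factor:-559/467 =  - 13^1*43^1*467^(-1) 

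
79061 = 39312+39749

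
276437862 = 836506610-560068748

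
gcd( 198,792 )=198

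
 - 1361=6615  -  7976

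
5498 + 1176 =6674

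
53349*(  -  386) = - 20592714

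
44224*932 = 41216768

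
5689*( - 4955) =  - 28188995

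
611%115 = 36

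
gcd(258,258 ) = 258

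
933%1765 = 933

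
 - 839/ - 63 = 13 + 20/63 = 13.32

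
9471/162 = 3157/54 = 58.46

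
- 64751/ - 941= 68 + 763/941  =  68.81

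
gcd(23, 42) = 1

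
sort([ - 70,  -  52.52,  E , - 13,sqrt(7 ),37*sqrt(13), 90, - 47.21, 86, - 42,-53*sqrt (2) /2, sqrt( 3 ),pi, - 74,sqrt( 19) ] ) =[  -  74,-70, - 52.52, - 47.21,-42, - 53 * sqrt(2)/2, - 13, sqrt(3),sqrt( 7),E, pi, sqrt( 19),86,90,37*sqrt(13)]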